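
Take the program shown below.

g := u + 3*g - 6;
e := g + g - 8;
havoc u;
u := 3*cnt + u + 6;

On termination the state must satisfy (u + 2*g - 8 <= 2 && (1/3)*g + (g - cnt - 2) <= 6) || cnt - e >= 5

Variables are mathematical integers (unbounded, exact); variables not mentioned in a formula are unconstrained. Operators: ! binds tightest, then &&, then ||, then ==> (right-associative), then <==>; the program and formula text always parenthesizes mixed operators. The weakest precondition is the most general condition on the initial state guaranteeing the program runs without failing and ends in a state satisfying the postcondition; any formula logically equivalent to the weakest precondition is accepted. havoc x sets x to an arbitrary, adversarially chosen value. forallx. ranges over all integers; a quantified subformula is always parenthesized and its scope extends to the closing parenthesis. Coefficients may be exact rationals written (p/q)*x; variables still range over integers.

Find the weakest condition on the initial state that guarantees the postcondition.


Working backward. After the program, the postcondition (u + 2*g - 8 <= 2 && (1/3)*g + (g - cnt - 2) <= 6) || cnt - e >= 5 must hold; in canonical form it is (2*g + u <= 10 && (4/3)*g <= cnt + 8) || cnt >= e + 5.
Before u := 3*cnt + u + 6: (3*cnt + 2*g + u <= 4 && (4/3)*g <= cnt + 8) || cnt >= e + 5
Before havoc u: forall u_1. ((3*cnt + 2*g + u_1 <= 4 && (4/3)*g <= cnt + 8) || cnt >= e + 5)
Before e := g + g - 8: forall u_1. ((3*cnt + 2*g + u_1 <= 4 && (4/3)*g <= cnt + 8) || cnt >= 2*g - 3)
Before g := u + 3*g - 6: forall u_1. ((3*cnt + 6*g + 2*u + u_1 <= 16 && 4*g + (4/3)*u <= cnt + 16) || cnt >= 6*g + 2*u - 15)
Answer: WP = forall u_1. ((3*cnt + 6*g + 2*u + u_1 <= 16 && 4*g + (4/3)*u <= cnt + 16) || cnt >= 6*g + 2*u - 15)


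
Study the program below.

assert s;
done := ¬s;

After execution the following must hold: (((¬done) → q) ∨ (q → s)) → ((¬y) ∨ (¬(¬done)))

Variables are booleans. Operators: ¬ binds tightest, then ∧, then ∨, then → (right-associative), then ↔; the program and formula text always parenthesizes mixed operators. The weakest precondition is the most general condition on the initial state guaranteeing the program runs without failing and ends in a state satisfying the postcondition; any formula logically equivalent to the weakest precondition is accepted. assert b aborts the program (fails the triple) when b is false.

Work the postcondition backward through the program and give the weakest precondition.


Working backward. After the program, the postcondition (((¬done) → q) ∨ (q → s)) → ((¬y) ∨ (¬(¬done))) must hold; in canonical form it is (((¬done) → q) ∨ (q → s)) → ((¬y) ∨ done).
Before done := ¬s: ((s → q) ∨ (q → s)) → ((¬y) ∨ (¬s))
Before assert s: s ∧ (((s → q) ∨ (q → s)) → ((¬y) ∨ (¬s)))
Answer: WP = s ∧ (((s → q) ∨ (q → s)) → ((¬y) ∨ (¬s)))


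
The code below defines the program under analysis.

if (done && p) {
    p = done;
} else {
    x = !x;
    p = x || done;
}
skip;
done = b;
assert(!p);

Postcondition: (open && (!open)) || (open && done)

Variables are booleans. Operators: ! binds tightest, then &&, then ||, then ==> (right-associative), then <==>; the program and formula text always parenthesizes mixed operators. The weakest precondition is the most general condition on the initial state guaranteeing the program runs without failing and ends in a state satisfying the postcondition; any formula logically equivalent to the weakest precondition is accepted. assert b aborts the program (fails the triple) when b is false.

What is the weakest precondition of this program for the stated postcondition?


Working backward. After the program, the postcondition (open && (!open)) || (open && done) must hold; in canonical form it is open && done.
Before assert !p: (!p) && open && done
Before done := b: (!p) && open && b
Before skip: (!p) && open && b
Then branch requires (!done) && open && b; else branch requires (!((!x) || done)) && open && b.
Before the if: ((done && p) ==> ((!done) && open && b)) && ((!(done && p)) ==> ((!((!x) || done)) && open && b))
Answer: WP = ((done && p) ==> ((!done) && open && b)) && ((!(done && p)) ==> ((!((!x) || done)) && open && b))


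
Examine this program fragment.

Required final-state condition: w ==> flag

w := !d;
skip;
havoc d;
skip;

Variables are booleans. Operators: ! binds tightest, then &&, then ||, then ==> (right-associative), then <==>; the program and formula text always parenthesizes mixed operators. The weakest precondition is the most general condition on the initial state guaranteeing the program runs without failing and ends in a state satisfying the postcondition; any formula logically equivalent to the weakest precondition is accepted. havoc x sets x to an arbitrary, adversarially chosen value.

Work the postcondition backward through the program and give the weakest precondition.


Working backward. After the program, w ==> flag must hold.
Before skip: w ==> flag
Before havoc d: w ==> flag
Before skip: w ==> flag
Before w := !d: (!d) ==> flag
Answer: WP = (!d) ==> flag


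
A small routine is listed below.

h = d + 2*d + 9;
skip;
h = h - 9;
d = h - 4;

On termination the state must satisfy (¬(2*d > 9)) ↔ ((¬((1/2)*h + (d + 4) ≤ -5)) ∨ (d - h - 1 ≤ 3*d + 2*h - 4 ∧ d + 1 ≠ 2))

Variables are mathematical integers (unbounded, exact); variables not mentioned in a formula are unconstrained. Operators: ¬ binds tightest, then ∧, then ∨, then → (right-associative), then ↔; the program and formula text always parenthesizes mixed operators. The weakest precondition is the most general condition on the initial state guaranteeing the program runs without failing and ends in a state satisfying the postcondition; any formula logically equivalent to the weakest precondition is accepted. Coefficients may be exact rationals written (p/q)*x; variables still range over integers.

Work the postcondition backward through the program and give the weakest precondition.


Working backward. After the program, the postcondition (¬(2*d > 9)) ↔ ((¬((1/2)*h + (d + 4) ≤ -5)) ∨ (d - h - 1 ≤ 3*d + 2*h - 4 ∧ d + 1 ≠ 2)) must hold; in canonical form it is (¬(2*d > 9)) ↔ ((¬(d + (1/2)*h ≤ -9)) ∨ (2*d + 3*h ≥ 3 ∧ d ≠ 1)).
Before d := h - 4: (¬(2*h > 17)) ↔ ((¬((3/2)*h ≤ -5)) ∨ (5*h ≥ 11 ∧ h ≠ 5))
Before h := h - 9: (¬(2*h > 35)) ↔ ((¬((3/2)*h ≤ 17/2)) ∨ (5*h ≥ 56 ∧ h ≠ 14))
Before skip: (¬(2*h > 35)) ↔ ((¬((3/2)*h ≤ 17/2)) ∨ (5*h ≥ 56 ∧ h ≠ 14))
Before h := d + 2*d + 9: (¬(6*d > 17)) ↔ ((¬((9/2)*d ≤ -5)) ∨ (15*d ≥ 11 ∧ 3*d ≠ 5))
Answer: WP = (¬(6*d > 17)) ↔ ((¬((9/2)*d ≤ -5)) ∨ (15*d ≥ 11 ∧ 3*d ≠ 5))


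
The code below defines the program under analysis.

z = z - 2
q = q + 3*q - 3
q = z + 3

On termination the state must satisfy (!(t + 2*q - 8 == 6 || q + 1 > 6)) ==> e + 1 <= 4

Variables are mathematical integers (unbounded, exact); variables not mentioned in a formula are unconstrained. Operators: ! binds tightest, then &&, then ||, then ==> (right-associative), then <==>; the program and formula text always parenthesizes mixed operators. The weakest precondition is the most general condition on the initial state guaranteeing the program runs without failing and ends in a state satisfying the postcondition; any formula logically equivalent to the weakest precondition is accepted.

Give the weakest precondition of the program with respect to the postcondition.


Working backward. After the program, the postcondition (!(t + 2*q - 8 == 6 || q + 1 > 6)) ==> e + 1 <= 4 must hold; in canonical form it is (!(2*q + t == 14 || q > 5)) ==> e <= 3.
Before q := z + 3: (!(t + 2*z == 8 || z > 2)) ==> e <= 3
Before q := q + 3*q - 3: (!(t + 2*z == 8 || z > 2)) ==> e <= 3
Before z := z - 2: (!(t + 2*z == 12 || z > 4)) ==> e <= 3
Answer: WP = (!(t + 2*z == 12 || z > 4)) ==> e <= 3


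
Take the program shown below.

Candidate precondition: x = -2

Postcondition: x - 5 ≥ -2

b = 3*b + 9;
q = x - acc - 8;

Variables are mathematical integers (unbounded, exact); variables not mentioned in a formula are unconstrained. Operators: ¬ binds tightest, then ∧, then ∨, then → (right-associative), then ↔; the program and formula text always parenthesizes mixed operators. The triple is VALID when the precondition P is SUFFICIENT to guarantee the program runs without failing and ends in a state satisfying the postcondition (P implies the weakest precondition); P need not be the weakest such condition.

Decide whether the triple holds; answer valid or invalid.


Working backward. After the program, the postcondition x - 5 ≥ -2 must hold; in canonical form it is x ≥ 3.
Before q := x - acc - 8: x ≥ 3
Before b := 3*b + 9: x ≥ 3
The weakest precondition is x ≥ 3.
Check whether x = -2 implies it.
Countermodel: at the initial state x = -2, the precondition holds but the weakest precondition fails.
Answer: invalid


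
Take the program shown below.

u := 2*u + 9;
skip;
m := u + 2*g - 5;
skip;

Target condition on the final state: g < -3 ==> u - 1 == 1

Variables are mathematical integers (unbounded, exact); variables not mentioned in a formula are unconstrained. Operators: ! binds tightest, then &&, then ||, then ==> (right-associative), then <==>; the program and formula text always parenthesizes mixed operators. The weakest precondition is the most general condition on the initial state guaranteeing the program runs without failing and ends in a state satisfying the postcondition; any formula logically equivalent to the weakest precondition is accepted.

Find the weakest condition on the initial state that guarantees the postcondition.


Working backward. After the program, the postcondition g < -3 ==> u - 1 == 1 must hold; in canonical form it is g < -3 ==> u == 2.
Before skip: g < -3 ==> u == 2
Before m := u + 2*g - 5: g < -3 ==> u == 2
Before skip: g < -3 ==> u == 2
Before u := 2*u + 9: g < -3 ==> 2*u == -7
Answer: WP = g < -3 ==> 2*u == -7


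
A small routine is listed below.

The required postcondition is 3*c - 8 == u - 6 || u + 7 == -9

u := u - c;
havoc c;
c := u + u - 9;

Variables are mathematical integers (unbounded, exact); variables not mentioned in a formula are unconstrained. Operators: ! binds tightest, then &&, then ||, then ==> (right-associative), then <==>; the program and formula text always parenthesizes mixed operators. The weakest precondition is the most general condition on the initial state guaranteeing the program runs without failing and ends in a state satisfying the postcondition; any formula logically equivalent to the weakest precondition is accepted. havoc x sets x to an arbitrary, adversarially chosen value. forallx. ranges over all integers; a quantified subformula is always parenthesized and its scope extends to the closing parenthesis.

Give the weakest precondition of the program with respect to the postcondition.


Working backward. After the program, the postcondition 3*c - 8 == u - 6 || u + 7 == -9 must hold; in canonical form it is 3*c == u + 2 || u == -16.
Before c := u + u - 9: 5*u == 29 || u == -16
Before havoc c: 5*u == 29 || u == -16
Before u := u - c: 5*u == 5*c + 29 || u == c - 16
Answer: WP = 5*u == 5*c + 29 || u == c - 16


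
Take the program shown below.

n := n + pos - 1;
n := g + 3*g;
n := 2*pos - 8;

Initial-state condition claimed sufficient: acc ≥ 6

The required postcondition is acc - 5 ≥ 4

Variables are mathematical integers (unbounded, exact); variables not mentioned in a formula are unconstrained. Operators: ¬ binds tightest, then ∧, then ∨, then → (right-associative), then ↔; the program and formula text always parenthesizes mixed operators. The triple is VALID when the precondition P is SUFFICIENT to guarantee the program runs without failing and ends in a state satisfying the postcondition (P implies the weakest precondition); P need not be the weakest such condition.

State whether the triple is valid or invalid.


Working backward. After the program, the postcondition acc - 5 ≥ 4 must hold; in canonical form it is acc ≥ 9.
Before n := 2*pos - 8: acc ≥ 9
Before n := g + 3*g: acc ≥ 9
Before n := n + pos - 1: acc ≥ 9
The weakest precondition is acc ≥ 9.
Check whether acc ≥ 6 implies it.
Countermodel: at the initial state acc = 6, the precondition holds but the weakest precondition fails.
Answer: invalid


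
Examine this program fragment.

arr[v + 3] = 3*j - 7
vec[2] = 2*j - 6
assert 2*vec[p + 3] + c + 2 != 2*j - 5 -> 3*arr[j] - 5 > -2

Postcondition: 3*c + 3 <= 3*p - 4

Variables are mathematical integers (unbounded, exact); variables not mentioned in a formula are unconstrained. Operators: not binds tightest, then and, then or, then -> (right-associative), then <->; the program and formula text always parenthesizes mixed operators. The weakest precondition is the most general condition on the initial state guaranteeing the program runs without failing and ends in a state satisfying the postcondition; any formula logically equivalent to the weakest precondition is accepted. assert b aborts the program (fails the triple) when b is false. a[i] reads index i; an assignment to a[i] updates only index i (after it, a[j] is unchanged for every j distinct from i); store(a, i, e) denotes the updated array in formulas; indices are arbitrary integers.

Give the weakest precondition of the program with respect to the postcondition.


Working backward. After the program, the postcondition 3*c + 3 <= 3*p - 4 must hold; in canonical form it is 3*c <= 3*p - 7.
Before assert 2*vec[p + 3] + c + 2 != 2*j - 5 -> 3*arr[j] - 5 > -2: (2*vec[p + 3] + c != 2*j - 7 -> 3*arr[j] > 3) and 3*c <= 3*p - 7
Before vec[2] := 2*j - 6: (2*store(vec, 2, 2*j - 6)[p + 3] + c != 2*j - 7 -> 3*arr[j] > 3) and 3*c <= 3*p - 7
Before arr[v + 3] := 3*j - 7: (2*store(vec, 2, 2*j - 6)[p + 3] + c != 2*j - 7 -> 3*store(arr, v + 3, 3*j - 7)[j] > 3) and 3*c <= 3*p - 7
Answer: WP = (2*store(vec, 2, 2*j - 6)[p + 3] + c != 2*j - 7 -> 3*store(arr, v + 3, 3*j - 7)[j] > 3) and 3*c <= 3*p - 7


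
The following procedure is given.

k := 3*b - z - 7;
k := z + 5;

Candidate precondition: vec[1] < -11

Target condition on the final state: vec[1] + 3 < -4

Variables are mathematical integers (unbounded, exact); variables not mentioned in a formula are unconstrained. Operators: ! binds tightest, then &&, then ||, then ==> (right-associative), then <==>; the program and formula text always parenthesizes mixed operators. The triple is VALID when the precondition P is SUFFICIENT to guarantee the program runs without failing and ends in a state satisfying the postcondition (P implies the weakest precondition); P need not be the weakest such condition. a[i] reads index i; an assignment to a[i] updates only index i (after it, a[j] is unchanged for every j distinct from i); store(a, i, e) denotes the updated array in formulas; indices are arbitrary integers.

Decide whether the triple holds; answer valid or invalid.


Working backward. After the program, the postcondition vec[1] + 3 < -4 must hold; in canonical form it is vec[1] < -7.
Before k := z + 5: vec[1] < -7
Before k := 3*b - z - 7: vec[1] < -7
The weakest precondition is vec[1] < -7.
Check whether vec[1] < -11 implies it.
Every state satisfying the precondition satisfies the weakest precondition: the implication holds.
Answer: valid


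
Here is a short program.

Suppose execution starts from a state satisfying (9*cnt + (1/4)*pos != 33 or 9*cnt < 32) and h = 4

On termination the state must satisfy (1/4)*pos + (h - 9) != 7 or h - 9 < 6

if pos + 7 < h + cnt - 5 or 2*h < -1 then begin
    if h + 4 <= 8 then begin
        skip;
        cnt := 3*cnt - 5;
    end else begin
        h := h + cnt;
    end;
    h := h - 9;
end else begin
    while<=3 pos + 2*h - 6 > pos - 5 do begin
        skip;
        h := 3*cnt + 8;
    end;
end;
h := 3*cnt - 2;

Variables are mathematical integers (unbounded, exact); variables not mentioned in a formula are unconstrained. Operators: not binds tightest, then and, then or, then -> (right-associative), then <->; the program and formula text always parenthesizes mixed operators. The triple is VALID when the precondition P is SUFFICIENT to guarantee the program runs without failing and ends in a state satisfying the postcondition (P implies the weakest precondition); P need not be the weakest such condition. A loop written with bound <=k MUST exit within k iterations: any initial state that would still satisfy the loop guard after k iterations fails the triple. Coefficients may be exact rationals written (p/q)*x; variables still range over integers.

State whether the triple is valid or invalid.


Working backward. After the program, the postcondition (1/4)*pos + (h - 9) != 7 or h - 9 < 6 must hold; in canonical form it is h + (1/4)*pos != 16 or h < 15.
Before h := 3*cnt - 2: 3*cnt + (1/4)*pos != 18 or 3*cnt < 17
Then branch requires (h <= 4 -> (9*cnt + (1/4)*pos != 33 or 9*cnt < 32)) and ((not (h <= 4)) -> (3*cnt + (1/4)*pos != 18 or 3*cnt < 17)); else branch requires (2*h > 1 -> ((6*cnt > -15 -> ((6*cnt > -15 -> ((not (6*cnt > -15)) and (3*cnt + (1/4)*pos != 18 or 3*cnt < 17))) and ((not (6*cnt > -15)) -> (3*cnt + (1/4)*pos != 18 or 3*cnt < 17)))) and ((not (6*cnt > -15)) -> (3*cnt + (1/4)*pos != 18 or 3*cnt < 17)))) and ((not (2*h > 1)) -> (3*cnt + (1/4)*pos != 18 or 3*cnt < 17)).
Before the if: ((pos < cnt + h - 12 or 2*h < -1) -> ((h <= 4 -> (9*cnt + (1/4)*pos != 33 or 9*cnt < 32)) and ((not (h <= 4)) -> (3*cnt + (1/4)*pos != 18 or 3*cnt < 17)))) and ((not (pos < cnt + h - 12 or 2*h < -1)) -> ((2*h > 1 -> ((6*cnt > -15 -> ((6*cnt > -15 -> ((not (6*cnt > -15)) and (3*cnt + (1/4)*pos != 18 or 3*cnt < 17))) and ((not (6*cnt > -15)) -> (3*cnt + (1/4)*pos != 18 or 3*cnt < 17)))) and ((not (6*cnt > -15)) -> (3*cnt + (1/4)*pos != 18 or 3*cnt < 17)))) and ((not (2*h > 1)) -> (3*cnt + (1/4)*pos != 18 or 3*cnt < 17))))
The weakest precondition is ((pos < cnt + h - 12 or 2*h < -1) -> ((h <= 4 -> (9*cnt + (1/4)*pos != 33 or 9*cnt < 32)) and ((not (h <= 4)) -> (3*cnt + (1/4)*pos != 18 or 3*cnt < 17)))) and ((not (pos < cnt + h - 12 or 2*h < -1)) -> ((2*h > 1 -> ((6*cnt > -15 -> ((6*cnt > -15 -> ((not (6*cnt > -15)) and (3*cnt + (1/4)*pos != 18 or 3*cnt < 17))) and ((not (6*cnt > -15)) -> (3*cnt + (1/4)*pos != 18 or 3*cnt < 17)))) and ((not (6*cnt > -15)) -> (3*cnt + (1/4)*pos != 18 or 3*cnt < 17)))) and ((not (2*h > 1)) -> (3*cnt + (1/4)*pos != 18 or 3*cnt < 17)))).
Check whether (9*cnt + (1/4)*pos != 33 or 9*cnt < 32) and h = 4 implies it.
Countermodel: at the initial state cnt = 6, h = 4, pos = 0, the precondition holds but the weakest precondition fails.
Answer: invalid


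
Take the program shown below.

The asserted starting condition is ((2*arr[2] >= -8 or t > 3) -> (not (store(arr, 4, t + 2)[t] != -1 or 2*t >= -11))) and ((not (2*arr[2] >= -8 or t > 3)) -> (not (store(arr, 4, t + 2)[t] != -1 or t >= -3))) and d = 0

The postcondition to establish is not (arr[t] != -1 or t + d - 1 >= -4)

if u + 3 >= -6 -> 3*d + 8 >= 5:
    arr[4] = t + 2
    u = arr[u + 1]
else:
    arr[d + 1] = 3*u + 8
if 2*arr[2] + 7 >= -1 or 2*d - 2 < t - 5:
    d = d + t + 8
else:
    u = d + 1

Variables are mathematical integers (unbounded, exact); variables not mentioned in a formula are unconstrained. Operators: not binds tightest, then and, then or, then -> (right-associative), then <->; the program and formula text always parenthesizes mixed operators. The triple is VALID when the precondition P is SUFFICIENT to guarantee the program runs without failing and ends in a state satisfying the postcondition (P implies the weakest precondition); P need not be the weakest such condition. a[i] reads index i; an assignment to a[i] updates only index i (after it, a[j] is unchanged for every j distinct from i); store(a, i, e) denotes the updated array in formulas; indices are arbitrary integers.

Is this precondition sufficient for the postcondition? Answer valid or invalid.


Working backward. After the program, the postcondition not (arr[t] != -1 or t + d - 1 >= -4) must hold; in canonical form it is not (arr[t] != -1 or d + t >= -3).
Then branch requires not (arr[t] != -1 or d + 2*t >= -11); else branch requires not (arr[t] != -1 or d + t >= -3).
Before the if: ((2*arr[2] >= -8 or 2*d < t - 3) -> (not (arr[t] != -1 or d + 2*t >= -11))) and ((not (2*arr[2] >= -8 or 2*d < t - 3)) -> (not (arr[t] != -1 or d + t >= -3)))
Then branch requires ((2*arr[2] >= -8 or 2*d < t - 3) -> (not (store(arr, 4, t + 2)[t] != -1 or d + 2*t >= -11))) and ((not (2*arr[2] >= -8 or 2*d < t - 3)) -> (not (store(arr, 4, t + 2)[t] != -1 or d + t >= -3))); else branch requires ((2*store(arr, d + 1, 3*u + 8)[2] >= -8 or 2*d < t - 3) -> (not (store(arr, d + 1, 3*u + 8)[t] != -1 or d + 2*t >= -11))) and ((not (2*store(arr, d + 1, 3*u + 8)[2] >= -8 or 2*d < t - 3)) -> (not (store(arr, d + 1, 3*u + 8)[t] != -1 or d + t >= -3))).
Before the if: ((u >= -9 -> 3*d >= -3) -> (((2*arr[2] >= -8 or 2*d < t - 3) -> (not (store(arr, 4, t + 2)[t] != -1 or d + 2*t >= -11))) and ((not (2*arr[2] >= -8 or 2*d < t - 3)) -> (not (store(arr, 4, t + 2)[t] != -1 or d + t >= -3))))) and ((not (u >= -9 -> 3*d >= -3)) -> (((2*store(arr, d + 1, 3*u + 8)[2] >= -8 or 2*d < t - 3) -> (not (store(arr, d + 1, 3*u + 8)[t] != -1 or d + 2*t >= -11))) and ((not (2*store(arr, d + 1, 3*u + 8)[2] >= -8 or 2*d < t - 3)) -> (not (store(arr, d + 1, 3*u + 8)[t] != -1 or d + t >= -3)))))
The weakest precondition is ((u >= -9 -> 3*d >= -3) -> (((2*arr[2] >= -8 or 2*d < t - 3) -> (not (store(arr, 4, t + 2)[t] != -1 or d + 2*t >= -11))) and ((not (2*arr[2] >= -8 or 2*d < t - 3)) -> (not (store(arr, 4, t + 2)[t] != -1 or d + t >= -3))))) and ((not (u >= -9 -> 3*d >= -3)) -> (((2*store(arr, d + 1, 3*u + 8)[2] >= -8 or 2*d < t - 3) -> (not (store(arr, d + 1, 3*u + 8)[t] != -1 or d + 2*t >= -11))) and ((not (2*store(arr, d + 1, 3*u + 8)[2] >= -8 or 2*d < t - 3)) -> (not (store(arr, d + 1, 3*u + 8)[t] != -1 or d + t >= -3))))).
Check whether ((2*arr[2] >= -8 or t > 3) -> (not (store(arr, 4, t + 2)[t] != -1 or 2*t >= -11))) and ((not (2*arr[2] >= -8 or t > 3)) -> (not (store(arr, 4, t + 2)[t] != -1 or t >= -3))) and d = 0 implies it.
Every state satisfying the precondition satisfies the weakest precondition: the implication holds.
Answer: valid


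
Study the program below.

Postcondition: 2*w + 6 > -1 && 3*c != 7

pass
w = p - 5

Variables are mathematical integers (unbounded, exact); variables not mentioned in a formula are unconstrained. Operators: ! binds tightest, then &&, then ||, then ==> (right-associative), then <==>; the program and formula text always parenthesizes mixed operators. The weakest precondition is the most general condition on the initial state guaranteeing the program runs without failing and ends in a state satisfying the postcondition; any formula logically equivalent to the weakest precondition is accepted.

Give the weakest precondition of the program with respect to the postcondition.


Working backward. After the program, the postcondition 2*w + 6 > -1 && 3*c != 7 must hold; in canonical form it is 2*w > -7 && 3*c != 7.
Before w := p - 5: 2*p > 3 && 3*c != 7
Before skip: 2*p > 3 && 3*c != 7
Answer: WP = 2*p > 3 && 3*c != 7


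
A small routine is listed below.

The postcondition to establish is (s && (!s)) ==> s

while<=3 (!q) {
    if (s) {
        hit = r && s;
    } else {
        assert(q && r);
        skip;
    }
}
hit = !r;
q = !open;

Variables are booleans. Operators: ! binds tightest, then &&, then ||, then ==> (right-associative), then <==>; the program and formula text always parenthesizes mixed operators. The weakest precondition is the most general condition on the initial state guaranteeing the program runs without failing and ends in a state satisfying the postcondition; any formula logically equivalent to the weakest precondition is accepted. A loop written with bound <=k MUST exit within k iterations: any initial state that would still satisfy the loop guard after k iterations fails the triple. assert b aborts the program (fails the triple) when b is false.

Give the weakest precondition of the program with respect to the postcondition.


Working backward. After the program, the postcondition (s && (!s)) ==> s must hold; in canonical form it is true.
Before q := !open: true
Before hit := !r: true
Before the loop (bound <=3), unroll the exhaustion recursion (WP_0 = exit-now case; WP_j = one more guarded iteration, up to j = 3):
  WP_0: q
  WP_1: (!q) ==> ((s ==> q) && ((!s) ==> (q && r)))
  WP_2: (!q) ==> ((s ==> ((!q) ==> ((s ==> q) && ((!s) ==> (q && r))))) && ((!s) ==> (q && r && ((!q) ==> ((s ==> q) && ((!s) ==> (q && r)))))))
  WP_3: (!q) ==> ((s ==> ((!q) ==> ((s ==> ((!q) ==> ((s ==> q) && ((!s) ==> (q && r))))) && ((!s) ==> (q && r && ((!q) ==> ((s ==> q) && ((!s) ==> (q && r))))))))) && ((!s) ==> (q && r && ((!q) ==> ((s ==> ((!q) ==> ((s ==> q) && ((!s) ==> (q && r))))) && ((!s) ==> (q && r && ((!q) ==> ((s ==> q) && ((!s) ==> (q && r)))))))))))
So before the loop: (!q) ==> ((s ==> ((!q) ==> ((s ==> ((!q) ==> ((s ==> q) && ((!s) ==> (q && r))))) && ((!s) ==> (q && r && ((!q) ==> ((s ==> q) && ((!s) ==> (q && r))))))))) && ((!s) ==> (q && r && ((!q) ==> ((s ==> ((!q) ==> ((s ==> q) && ((!s) ==> (q && r))))) && ((!s) ==> (q && r && ((!q) ==> ((s ==> q) && ((!s) ==> (q && r)))))))))))
Answer: WP = (!q) ==> ((s ==> ((!q) ==> ((s ==> ((!q) ==> ((s ==> q) && ((!s) ==> (q && r))))) && ((!s) ==> (q && r && ((!q) ==> ((s ==> q) && ((!s) ==> (q && r))))))))) && ((!s) ==> (q && r && ((!q) ==> ((s ==> ((!q) ==> ((s ==> q) && ((!s) ==> (q && r))))) && ((!s) ==> (q && r && ((!q) ==> ((s ==> q) && ((!s) ==> (q && r)))))))))))


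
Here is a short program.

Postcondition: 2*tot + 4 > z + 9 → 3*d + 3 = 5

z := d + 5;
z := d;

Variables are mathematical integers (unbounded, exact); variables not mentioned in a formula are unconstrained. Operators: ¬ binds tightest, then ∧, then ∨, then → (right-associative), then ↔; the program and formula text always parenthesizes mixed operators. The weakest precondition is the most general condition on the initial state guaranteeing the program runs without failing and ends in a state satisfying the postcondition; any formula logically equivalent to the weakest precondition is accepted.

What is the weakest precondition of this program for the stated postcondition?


Working backward. After the program, the postcondition 2*tot + 4 > z + 9 → 3*d + 3 = 5 must hold; in canonical form it is 2*tot > z + 5 → 3*d = 2.
Before z := d: 2*tot > d + 5 → 3*d = 2
Before z := d + 5: 2*tot > d + 5 → 3*d = 2
Answer: WP = 2*tot > d + 5 → 3*d = 2


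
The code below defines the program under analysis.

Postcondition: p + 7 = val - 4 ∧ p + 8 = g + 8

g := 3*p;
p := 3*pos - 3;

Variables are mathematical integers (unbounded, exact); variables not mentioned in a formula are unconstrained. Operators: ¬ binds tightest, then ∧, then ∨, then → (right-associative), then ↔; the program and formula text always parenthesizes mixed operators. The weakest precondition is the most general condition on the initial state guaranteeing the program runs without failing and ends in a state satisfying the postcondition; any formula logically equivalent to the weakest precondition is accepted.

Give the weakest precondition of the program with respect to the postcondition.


Working backward. After the program, the postcondition p + 7 = val - 4 ∧ p + 8 = g + 8 must hold; in canonical form it is p = val - 11 ∧ p = g.
Before p := 3*pos - 3: 3*pos = val - 8 ∧ 3*pos = g + 3
Before g := 3*p: 3*pos = val - 8 ∧ 3*pos = 3*p + 3
Answer: WP = 3*pos = val - 8 ∧ 3*pos = 3*p + 3


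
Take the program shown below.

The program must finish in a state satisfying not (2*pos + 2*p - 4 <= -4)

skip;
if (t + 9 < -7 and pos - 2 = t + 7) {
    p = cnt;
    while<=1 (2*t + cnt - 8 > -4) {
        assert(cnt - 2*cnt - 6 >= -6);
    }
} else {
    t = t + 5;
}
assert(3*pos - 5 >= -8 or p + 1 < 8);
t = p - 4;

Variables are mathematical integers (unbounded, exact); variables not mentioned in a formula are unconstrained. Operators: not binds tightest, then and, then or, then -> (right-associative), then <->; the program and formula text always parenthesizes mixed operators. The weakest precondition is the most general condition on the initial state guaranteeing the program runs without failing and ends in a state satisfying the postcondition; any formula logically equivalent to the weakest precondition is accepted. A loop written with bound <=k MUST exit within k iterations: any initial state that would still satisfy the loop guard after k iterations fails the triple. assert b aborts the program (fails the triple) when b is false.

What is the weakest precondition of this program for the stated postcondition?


Working backward. After the program, the postcondition not (2*pos + 2*p - 4 <= -4) must hold; in canonical form it is not (2*p + 2*pos <= 0).
Before t := p - 4: not (2*p + 2*pos <= 0)
Before assert 3*pos - 5 >= -8 or p + 1 < 8: (3*pos >= -3 or p < 7) and (not (2*p + 2*pos <= 0))
Then branch requires (cnt + 2*t > 4 -> (cnt <= 0 and (not (cnt + 2*t > 4)) and (3*pos >= -3 or cnt < 7) and (not (2*cnt + 2*pos <= 0)))) and ((not (cnt + 2*t > 4)) -> ((3*pos >= -3 or cnt < 7) and (not (2*cnt + 2*pos <= 0)))); else branch requires (3*pos >= -3 or p < 7) and (not (2*p + 2*pos <= 0)).
Before the if: ((t < -16 and pos = t + 9) -> ((cnt + 2*t > 4 -> (cnt <= 0 and (not (cnt + 2*t > 4)) and (3*pos >= -3 or cnt < 7) and (not (2*cnt + 2*pos <= 0)))) and ((not (cnt + 2*t > 4)) -> ((3*pos >= -3 or cnt < 7) and (not (2*cnt + 2*pos <= 0)))))) and ((not (t < -16 and pos = t + 9)) -> ((3*pos >= -3 or p < 7) and (not (2*p + 2*pos <= 0))))
Before skip: ((t < -16 and pos = t + 9) -> ((cnt + 2*t > 4 -> (cnt <= 0 and (not (cnt + 2*t > 4)) and (3*pos >= -3 or cnt < 7) and (not (2*cnt + 2*pos <= 0)))) and ((not (cnt + 2*t > 4)) -> ((3*pos >= -3 or cnt < 7) and (not (2*cnt + 2*pos <= 0)))))) and ((not (t < -16 and pos = t + 9)) -> ((3*pos >= -3 or p < 7) and (not (2*p + 2*pos <= 0))))
Answer: WP = ((t < -16 and pos = t + 9) -> ((cnt + 2*t > 4 -> (cnt <= 0 and (not (cnt + 2*t > 4)) and (3*pos >= -3 or cnt < 7) and (not (2*cnt + 2*pos <= 0)))) and ((not (cnt + 2*t > 4)) -> ((3*pos >= -3 or cnt < 7) and (not (2*cnt + 2*pos <= 0)))))) and ((not (t < -16 and pos = t + 9)) -> ((3*pos >= -3 or p < 7) and (not (2*p + 2*pos <= 0))))


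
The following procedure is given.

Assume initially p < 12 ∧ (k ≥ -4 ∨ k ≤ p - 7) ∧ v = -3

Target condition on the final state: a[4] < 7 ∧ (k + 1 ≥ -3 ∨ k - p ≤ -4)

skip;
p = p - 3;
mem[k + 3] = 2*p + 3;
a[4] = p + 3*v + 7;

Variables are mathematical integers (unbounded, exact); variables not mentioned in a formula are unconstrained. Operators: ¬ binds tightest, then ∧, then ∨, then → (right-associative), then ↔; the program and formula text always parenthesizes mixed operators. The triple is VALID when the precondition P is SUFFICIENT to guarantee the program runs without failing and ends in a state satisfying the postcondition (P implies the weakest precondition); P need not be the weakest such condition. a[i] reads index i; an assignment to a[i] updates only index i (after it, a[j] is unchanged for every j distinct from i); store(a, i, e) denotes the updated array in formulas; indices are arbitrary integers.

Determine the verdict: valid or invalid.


Working backward. After the program, the postcondition a[4] < 7 ∧ (k + 1 ≥ -3 ∨ k - p ≤ -4) must hold; in canonical form it is a[4] < 7 ∧ (k ≥ -4 ∨ k ≤ p - 4).
Before a[4] := p + 3*v + 7: p + 3*v < 0 ∧ (k ≥ -4 ∨ k ≤ p - 4)
Before mem[k + 3] := 2*p + 3: p + 3*v < 0 ∧ (k ≥ -4 ∨ k ≤ p - 4)
Before p := p - 3: p + 3*v < 3 ∧ (k ≥ -4 ∨ k ≤ p - 7)
Before skip: p + 3*v < 3 ∧ (k ≥ -4 ∨ k ≤ p - 7)
The weakest precondition is p + 3*v < 3 ∧ (k ≥ -4 ∨ k ≤ p - 7).
Check whether p < 12 ∧ (k ≥ -4 ∨ k ≤ p - 7) ∧ v = -3 implies it.
Every state satisfying the precondition satisfies the weakest precondition: the implication holds.
Answer: valid


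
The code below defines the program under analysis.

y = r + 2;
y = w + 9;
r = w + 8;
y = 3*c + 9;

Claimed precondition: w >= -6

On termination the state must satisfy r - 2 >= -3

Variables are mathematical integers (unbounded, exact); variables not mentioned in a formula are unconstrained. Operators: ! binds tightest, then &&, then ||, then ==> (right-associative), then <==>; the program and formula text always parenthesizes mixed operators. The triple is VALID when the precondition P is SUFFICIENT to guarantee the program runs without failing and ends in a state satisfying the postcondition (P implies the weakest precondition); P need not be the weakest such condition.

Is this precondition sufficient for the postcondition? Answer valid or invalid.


Working backward. After the program, the postcondition r - 2 >= -3 must hold; in canonical form it is r >= -1.
Before y := 3*c + 9: r >= -1
Before r := w + 8: w >= -9
Before y := w + 9: w >= -9
Before y := r + 2: w >= -9
The weakest precondition is w >= -9.
Check whether w >= -6 implies it.
Every state satisfying the precondition satisfies the weakest precondition: the implication holds.
Answer: valid


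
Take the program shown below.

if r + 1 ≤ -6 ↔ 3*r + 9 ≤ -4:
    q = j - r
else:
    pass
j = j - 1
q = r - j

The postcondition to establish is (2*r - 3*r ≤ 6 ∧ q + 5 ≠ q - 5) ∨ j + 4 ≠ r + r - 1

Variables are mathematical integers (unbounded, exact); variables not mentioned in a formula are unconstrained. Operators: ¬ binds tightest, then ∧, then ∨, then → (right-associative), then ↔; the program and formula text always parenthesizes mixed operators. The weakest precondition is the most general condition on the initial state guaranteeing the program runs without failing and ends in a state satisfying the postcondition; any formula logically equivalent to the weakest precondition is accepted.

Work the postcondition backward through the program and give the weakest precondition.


Working backward. After the program, the postcondition (2*r - 3*r ≤ 6 ∧ q + 5 ≠ q - 5) ∨ j + 4 ≠ r + r - 1 must hold; in canonical form it is r ≥ -6 ∨ j ≠ 2*r - 5.
Before q := r - j: r ≥ -6 ∨ j ≠ 2*r - 5
Before j := j - 1: r ≥ -6 ∨ j ≠ 2*r - 4
Then branch requires r ≥ -6 ∨ j ≠ 2*r - 4; else branch requires r ≥ -6 ∨ j ≠ 2*r - 4.
Before the if: ((r ≤ -7 ↔ 3*r ≤ -13) → (r ≥ -6 ∨ j ≠ 2*r - 4)) ∧ ((¬(r ≤ -7 ↔ 3*r ≤ -13)) → (r ≥ -6 ∨ j ≠ 2*r - 4))
Answer: WP = ((r ≤ -7 ↔ 3*r ≤ -13) → (r ≥ -6 ∨ j ≠ 2*r - 4)) ∧ ((¬(r ≤ -7 ↔ 3*r ≤ -13)) → (r ≥ -6 ∨ j ≠ 2*r - 4))


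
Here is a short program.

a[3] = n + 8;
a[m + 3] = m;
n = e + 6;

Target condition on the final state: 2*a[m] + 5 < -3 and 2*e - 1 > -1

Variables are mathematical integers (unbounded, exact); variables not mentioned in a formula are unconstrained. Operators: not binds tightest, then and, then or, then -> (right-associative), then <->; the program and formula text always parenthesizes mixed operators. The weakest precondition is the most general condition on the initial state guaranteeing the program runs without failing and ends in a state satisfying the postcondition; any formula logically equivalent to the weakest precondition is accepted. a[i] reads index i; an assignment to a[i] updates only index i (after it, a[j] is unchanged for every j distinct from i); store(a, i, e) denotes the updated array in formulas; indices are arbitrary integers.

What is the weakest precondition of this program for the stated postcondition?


Working backward. After the program, the postcondition 2*a[m] + 5 < -3 and 2*e - 1 > -1 must hold; in canonical form it is 2*a[m] < -8 and 2*e > 0.
Before n := e + 6: 2*a[m] < -8 and 2*e > 0
Before a[m + 3] := m: 2*store(a, m + 3, m)[m] < -8 and 2*e > 0
Before a[3] := n + 8: 2*store(store(a, 3, n + 8), m + 3, m)[m] < -8 and 2*e > 0
Answer: WP = 2*store(store(a, 3, n + 8), m + 3, m)[m] < -8 and 2*e > 0


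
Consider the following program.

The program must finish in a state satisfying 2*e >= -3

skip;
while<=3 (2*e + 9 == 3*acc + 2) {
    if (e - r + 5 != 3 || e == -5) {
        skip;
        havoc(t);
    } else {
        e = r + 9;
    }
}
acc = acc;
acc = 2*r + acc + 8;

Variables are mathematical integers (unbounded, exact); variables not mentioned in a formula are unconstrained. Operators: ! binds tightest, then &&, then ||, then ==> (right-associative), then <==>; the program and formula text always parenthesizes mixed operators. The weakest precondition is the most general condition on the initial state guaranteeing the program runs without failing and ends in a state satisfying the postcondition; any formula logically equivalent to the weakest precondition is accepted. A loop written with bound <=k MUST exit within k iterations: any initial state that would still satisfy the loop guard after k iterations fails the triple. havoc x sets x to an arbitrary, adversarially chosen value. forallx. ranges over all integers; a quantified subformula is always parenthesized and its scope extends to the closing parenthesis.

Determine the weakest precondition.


Working backward. After the program, 2*e >= -3 must hold.
Before acc := 2*r + acc + 8: 2*e >= -3
Before acc := acc: 2*e >= -3
Before the loop (bound <=3), unroll the exhaustion recursion (WP_0 = exit-now case; WP_j = one more guarded iteration, up to j = 3):
  WP_0: (!(2*e == 3*acc - 7)) && 2*e >= -3
  WP_1: (2*e == 3*acc - 7 ==> (((e != r - 2 || e == -5) ==> ((!(2*e == 3*acc - 7)) && 2*e >= -3)) && ((!(e != r - 2 || e == -5)) ==> ((!(2*r == 3*acc - 25)) && 2*r >= -21)))) && ((!(2*e == 3*acc - 7)) ==> 2*e >= -3)
  WP_2: (2*e == 3*acc - 7 ==> (((e != r - 2 || e == -5) ==> ((2*e == 3*acc - 7 ==> (((e != r - 2 || e == -5) ==> ((!(2*e == 3*acc - 7)) && 2*e >= -3)) && ((!(e != r - 2 || e == -5)) ==> ((!(2*r == 3*acc - 25)) && 2*r >= -21)))) && ((!(2*e == 3*acc - 7)) ==> 2*e >= -3))) && ((!(e != r - 2 || e == -5)) ==> ((2*r == 3*acc - 25 ==> ((!(2*r == 3*acc - 25)) && 2*r >= -21)) && ((!(2*r == 3*acc - 25)) ==> 2*r >= -21))))) && ((!(2*e == 3*acc - 7)) ==> 2*e >= -3)
  WP_3: (2*e == 3*acc - 7 ==> (((e != r - 2 || e == -5) ==> ((2*e == 3*acc - 7 ==> (((e != r - 2 || e == -5) ==> ((2*e == 3*acc - 7 ==> (((e != r - 2 || e == -5) ==> ((!(2*e == 3*acc - 7)) && 2*e >= -3)) && ((!(e != r - 2 || e == -5)) ==> ((!(2*r == 3*acc - 25)) && 2*r >= -21)))) && ((!(2*e == 3*acc - 7)) ==> 2*e >= -3))) && ((!(e != r - 2 || e == -5)) ==> ((2*r == 3*acc - 25 ==> ((!(2*r == 3*acc - 25)) && 2*r >= -21)) && ((!(2*r == 3*acc - 25)) ==> 2*r >= -21))))) && ((!(2*e == 3*acc - 7)) ==> 2*e >= -3))) && ((!(e != r - 2 || e == -5)) ==> ((2*r == 3*acc - 25 ==> ((2*r == 3*acc - 25 ==> ((!(2*r == 3*acc - 25)) && 2*r >= -21)) && ((!(2*r == 3*acc - 25)) ==> 2*r >= -21))) && ((!(2*r == 3*acc - 25)) ==> 2*r >= -21))))) && ((!(2*e == 3*acc - 7)) ==> 2*e >= -3)
So before the loop: (2*e == 3*acc - 7 ==> (((e != r - 2 || e == -5) ==> ((2*e == 3*acc - 7 ==> (((e != r - 2 || e == -5) ==> ((2*e == 3*acc - 7 ==> (((e != r - 2 || e == -5) ==> ((!(2*e == 3*acc - 7)) && 2*e >= -3)) && ((!(e != r - 2 || e == -5)) ==> ((!(2*r == 3*acc - 25)) && 2*r >= -21)))) && ((!(2*e == 3*acc - 7)) ==> 2*e >= -3))) && ((!(e != r - 2 || e == -5)) ==> ((2*r == 3*acc - 25 ==> ((!(2*r == 3*acc - 25)) && 2*r >= -21)) && ((!(2*r == 3*acc - 25)) ==> 2*r >= -21))))) && ((!(2*e == 3*acc - 7)) ==> 2*e >= -3))) && ((!(e != r - 2 || e == -5)) ==> ((2*r == 3*acc - 25 ==> ((2*r == 3*acc - 25 ==> ((!(2*r == 3*acc - 25)) && 2*r >= -21)) && ((!(2*r == 3*acc - 25)) ==> 2*r >= -21))) && ((!(2*r == 3*acc - 25)) ==> 2*r >= -21))))) && ((!(2*e == 3*acc - 7)) ==> 2*e >= -3)
Before skip: (2*e == 3*acc - 7 ==> (((e != r - 2 || e == -5) ==> ((2*e == 3*acc - 7 ==> (((e != r - 2 || e == -5) ==> ((2*e == 3*acc - 7 ==> (((e != r - 2 || e == -5) ==> ((!(2*e == 3*acc - 7)) && 2*e >= -3)) && ((!(e != r - 2 || e == -5)) ==> ((!(2*r == 3*acc - 25)) && 2*r >= -21)))) && ((!(2*e == 3*acc - 7)) ==> 2*e >= -3))) && ((!(e != r - 2 || e == -5)) ==> ((2*r == 3*acc - 25 ==> ((!(2*r == 3*acc - 25)) && 2*r >= -21)) && ((!(2*r == 3*acc - 25)) ==> 2*r >= -21))))) && ((!(2*e == 3*acc - 7)) ==> 2*e >= -3))) && ((!(e != r - 2 || e == -5)) ==> ((2*r == 3*acc - 25 ==> ((2*r == 3*acc - 25 ==> ((!(2*r == 3*acc - 25)) && 2*r >= -21)) && ((!(2*r == 3*acc - 25)) ==> 2*r >= -21))) && ((!(2*r == 3*acc - 25)) ==> 2*r >= -21))))) && ((!(2*e == 3*acc - 7)) ==> 2*e >= -3)
Answer: WP = (2*e == 3*acc - 7 ==> (((e != r - 2 || e == -5) ==> ((2*e == 3*acc - 7 ==> (((e != r - 2 || e == -5) ==> ((2*e == 3*acc - 7 ==> (((e != r - 2 || e == -5) ==> ((!(2*e == 3*acc - 7)) && 2*e >= -3)) && ((!(e != r - 2 || e == -5)) ==> ((!(2*r == 3*acc - 25)) && 2*r >= -21)))) && ((!(2*e == 3*acc - 7)) ==> 2*e >= -3))) && ((!(e != r - 2 || e == -5)) ==> ((2*r == 3*acc - 25 ==> ((!(2*r == 3*acc - 25)) && 2*r >= -21)) && ((!(2*r == 3*acc - 25)) ==> 2*r >= -21))))) && ((!(2*e == 3*acc - 7)) ==> 2*e >= -3))) && ((!(e != r - 2 || e == -5)) ==> ((2*r == 3*acc - 25 ==> ((2*r == 3*acc - 25 ==> ((!(2*r == 3*acc - 25)) && 2*r >= -21)) && ((!(2*r == 3*acc - 25)) ==> 2*r >= -21))) && ((!(2*r == 3*acc - 25)) ==> 2*r >= -21))))) && ((!(2*e == 3*acc - 7)) ==> 2*e >= -3)
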